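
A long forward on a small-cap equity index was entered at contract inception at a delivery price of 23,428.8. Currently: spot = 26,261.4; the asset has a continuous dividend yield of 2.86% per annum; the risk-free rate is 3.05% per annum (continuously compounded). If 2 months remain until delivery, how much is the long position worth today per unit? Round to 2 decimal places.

2826.51

Current fair forward for the remaining 2 months: F = S·e^((r − q)·T), (r − q) = 0.0305 − 0.0286 = 0.0019
F = 26261.4 · e^(0.0019 × 2/12) = 26261.4 × 1.00031672 = 26269.7175
Value of long forward = (F − K)·e^(−rT) = (26269.7175 − 23428.8) · e^(−0.0305·2/12)
= 2840.9175 × 0.99492956 = 2826.51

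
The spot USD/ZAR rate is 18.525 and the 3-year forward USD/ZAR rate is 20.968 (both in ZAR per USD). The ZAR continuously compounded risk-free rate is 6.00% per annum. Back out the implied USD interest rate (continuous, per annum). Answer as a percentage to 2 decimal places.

1.87%

F = S·e^((r_ZAR − r_USD)T) ⇒ r_USD = r_ZAR − ln(F/S)/T
ln(20.968/18.525) = 0.123876; /(3) = 0.041292
r_USD = 0.0600 − 0.041292 = 0.018708
r_USD = 1.87%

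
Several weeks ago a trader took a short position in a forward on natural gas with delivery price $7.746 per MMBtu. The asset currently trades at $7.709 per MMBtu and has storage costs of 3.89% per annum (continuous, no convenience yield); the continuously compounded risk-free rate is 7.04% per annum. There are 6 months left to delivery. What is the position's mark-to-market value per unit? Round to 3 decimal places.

Current fair forward for the remaining 6 months: F = S·e^((r + u)·T), (r + u) = 0.0704 + 0.0389 = 0.1093
F = 7.709 · e^(0.1093 × 6/12) = 7.709 × 1.056171 = 8.1420
Value of long forward = (F − K)·e^(−rT) = (8.1420 − 7.746) · e^(−0.0704·6/12)
= 0.3960 × 0.965412 = 0.382
Short position value = −(long value) = -$0.382

-$0.382 per MMBtu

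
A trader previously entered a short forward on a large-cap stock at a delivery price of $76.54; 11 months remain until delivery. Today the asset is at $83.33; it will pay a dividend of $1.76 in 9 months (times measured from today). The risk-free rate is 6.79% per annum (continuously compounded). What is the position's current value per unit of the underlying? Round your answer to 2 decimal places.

-$9.74

PV(remaining dividends) I = 1.76·e^(−0.0679·9/12) = 1.6726
Current forward F = (S − I)·e^(rT) = (83.33 − 1.6726)·e^(0.0679·11/12) = 81.6574 × 1.064220 = 86.9014
Value (long) = (F − K)·e^(−rT) = (86.9014 − 76.54) × 0.939656 = 9.7362
Short position value = −(long value) = -$9.74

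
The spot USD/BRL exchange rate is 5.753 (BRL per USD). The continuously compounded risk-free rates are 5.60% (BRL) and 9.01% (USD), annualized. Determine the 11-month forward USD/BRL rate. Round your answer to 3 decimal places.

F = S·e^((r_BRL − r_USD)T) = 5.753 · e^((0.0560 − 0.0901) × 11/12)
= 5.753 · e^-0.031258 = 5.753 × 0.969225
F = 5.576 BRL per USD

5.576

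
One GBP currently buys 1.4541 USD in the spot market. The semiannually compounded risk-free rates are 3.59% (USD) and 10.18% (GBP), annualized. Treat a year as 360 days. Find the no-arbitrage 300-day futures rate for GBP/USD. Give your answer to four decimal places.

1.3789

By covered interest parity, F = S · (1+r_USD/2)^(2T) / (1+r_GBP/2)^(2T)
= 1.4541 × 1.030095 / 1.086265 = 1.4541 × 0.948291
F = 1.3789 USD per GBP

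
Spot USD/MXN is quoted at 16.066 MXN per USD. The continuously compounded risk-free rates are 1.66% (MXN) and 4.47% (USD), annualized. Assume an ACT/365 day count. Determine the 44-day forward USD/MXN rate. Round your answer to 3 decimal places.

F = S·e^((r_MXN − r_USD)T) = 16.066 · e^((0.0166 − 0.0447) × 44/365)
= 16.066 · e^-0.003387 = 16.066 × 0.996619
F = 16.012 MXN per USD

16.012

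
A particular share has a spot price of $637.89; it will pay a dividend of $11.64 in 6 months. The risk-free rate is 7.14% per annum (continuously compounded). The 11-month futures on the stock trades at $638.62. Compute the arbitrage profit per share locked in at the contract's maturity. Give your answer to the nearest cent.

PV(dividends) I = 11.64·e^(−0.0714·6/12) = 11.2318
Fair futures F* = (S − I)·e^(rT) = (637.89 − 11.2318)·e^0.065450 = 626.6582 × 1.067639 = 669.0447
Market $638.62 < fair 669.0447: forward underpriced → reverse cash-and-carry (short the stock, invest proceeds at r, pay the dividends, go long the forward).
Profit at T = |F_mkt − F*| = |638.62 − 669.0447| = $30.42 per share

$30.42 per share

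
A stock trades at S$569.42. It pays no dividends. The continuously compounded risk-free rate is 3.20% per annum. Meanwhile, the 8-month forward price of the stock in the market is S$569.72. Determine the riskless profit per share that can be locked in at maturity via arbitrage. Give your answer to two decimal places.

Fair forward: F* = S·e^(carry·T), with carry = r = 0.0320
F* = 569.42 · e^(0.0320 × 8/12) = 569.42 · e^0.021333 = 569.42 × 1.021562 = S$581.6978
Market S$569.72 < fair S$581.6978: forward underpriced → reverse cash-and-carry (short spot, go long the forward).
At maturity, profit = |F_mkt − F*| = |569.72 − 581.6978| = S$11.98 per share

S$11.98 per share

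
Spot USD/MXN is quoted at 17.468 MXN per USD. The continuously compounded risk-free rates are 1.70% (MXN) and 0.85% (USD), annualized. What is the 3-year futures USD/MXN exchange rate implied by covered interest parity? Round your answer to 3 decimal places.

F = S·e^((r_MXN − r_USD)T) = 17.468 · e^((0.0170 − 0.0085) × 3)
= 17.468 · e^0.025500 = 17.468 × 1.025828
F = 17.919 MXN per USD

17.919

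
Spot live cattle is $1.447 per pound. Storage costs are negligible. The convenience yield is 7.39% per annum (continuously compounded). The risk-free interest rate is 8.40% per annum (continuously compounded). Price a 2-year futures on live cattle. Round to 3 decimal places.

Net carry = r + u − y = 0.0840 + 0.0000 − 0.0739 = 0.0101
F = S·e^((r+u−y)T) = 1.447 · e^(0.0101 × 2) = 1.447 · e^0.020200
= 1.447 × 1.020405 = $1.477 per pound

$1.477 per pound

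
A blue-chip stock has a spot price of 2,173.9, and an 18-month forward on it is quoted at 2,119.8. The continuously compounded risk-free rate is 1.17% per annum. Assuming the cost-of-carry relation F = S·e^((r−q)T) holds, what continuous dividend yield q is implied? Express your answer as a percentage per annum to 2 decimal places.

2.85%

From F = S·e^((r−q)T): (r − q) = ln(F/S)/T
ln(2119.8/2173.9) = ln(0.975114) = -0.025201
(r − q) = -0.025201 / (18/12) = -0.016801
q = r − ln(F/S)/T = 0.0117 + 0.016801 = 0.028501
q = 2.85%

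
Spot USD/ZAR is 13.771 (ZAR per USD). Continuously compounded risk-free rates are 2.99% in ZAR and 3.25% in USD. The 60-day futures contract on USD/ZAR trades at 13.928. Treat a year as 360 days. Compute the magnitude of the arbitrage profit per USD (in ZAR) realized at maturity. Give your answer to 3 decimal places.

Fair futures: F* = S·e^(carry·T), with carry = (r_ZAR − r_USD) = 0.0299 − 0.0325 = -0.0026
F* = 13.771 · e^(-0.0026 × 60/360) = 13.771 · e^-0.000433 = 13.771 × 0.999567 = 13.7650
Market 13.928 > fair 13.7650: forward overpriced → cash-and-carry (buy spot, short the forward).
At maturity, profit = |F_mkt − F*| = |13.928 − 13.7650| = 0.163 per USD (in ZAR)

0.163 per USD (in ZAR)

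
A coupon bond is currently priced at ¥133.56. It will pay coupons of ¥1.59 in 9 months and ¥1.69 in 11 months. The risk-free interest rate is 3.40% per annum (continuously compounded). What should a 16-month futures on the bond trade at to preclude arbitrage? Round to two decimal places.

¥136.42

PV(coupons) I = 1.59·e^(−0.0340·9/12) + 1.69·e^(−0.0340·11/12)
I = 1.5500 + 1.6381 = 3.1881
F = (S − I)·e^(rT) = (133.56 − 3.1881) · e^(0.0340·16/12)
= 130.3719 · e^0.045333 = 130.3719 × 1.046376 = ¥136.42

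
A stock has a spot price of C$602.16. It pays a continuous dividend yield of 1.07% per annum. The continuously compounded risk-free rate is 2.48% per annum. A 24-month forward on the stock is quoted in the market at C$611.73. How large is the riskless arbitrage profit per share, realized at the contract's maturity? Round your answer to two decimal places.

Fair forward: F* = S·e^(carry·T), with carry = (r − q) = 0.0248 − 0.0107 = 0.0141
F* = 602.16 · e^(0.0141 × 24/12) = 602.16 · e^0.028200 = 602.16 × 1.028601 = C$619.3824
Market C$611.73 < fair C$619.3824: forward underpriced → reverse cash-and-carry (short spot, go long the forward).
At maturity, profit = |F_mkt − F*| = |611.73 − 619.3824| = C$7.65 per share

C$7.65 per share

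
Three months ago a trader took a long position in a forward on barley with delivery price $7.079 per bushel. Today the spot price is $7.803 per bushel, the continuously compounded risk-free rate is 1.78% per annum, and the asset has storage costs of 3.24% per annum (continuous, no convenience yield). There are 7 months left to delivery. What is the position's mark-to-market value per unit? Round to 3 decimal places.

$0.946 per bushel

Current fair forward for the remaining 7 months: F = S·e^((r + u)·T), (r + u) = 0.0178 + 0.0324 = 0.0502
F = 7.803 · e^(0.0502 × 7/12) = 7.803 × 1.029716 = 8.0349
Value of long forward = (F − K)·e^(−rT) = (8.0349 − 7.079) · e^(−0.0178·7/12)
= 0.9559 × 0.989670 = 0.946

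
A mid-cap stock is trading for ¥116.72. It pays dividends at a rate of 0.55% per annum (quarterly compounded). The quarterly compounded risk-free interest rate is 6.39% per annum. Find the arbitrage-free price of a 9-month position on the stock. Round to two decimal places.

F = S · (1+r/4)^(4T) / (1+q/4)^(4T)
= 116.72 × 1.048695 / 1.004131 = 116.72 × 1.044381
F = ¥121.90

¥121.90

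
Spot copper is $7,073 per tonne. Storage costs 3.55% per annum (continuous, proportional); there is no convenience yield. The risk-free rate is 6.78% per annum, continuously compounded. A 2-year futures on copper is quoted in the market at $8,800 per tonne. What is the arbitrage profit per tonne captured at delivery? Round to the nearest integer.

$104 per tonne

Fair futures: F* = S·e^(carry·T), with carry = (r + u) = 0.0678 + 0.0355 = 0.1033
F* = 7073 · e^(0.1033 × 2) = 7073 · e^0.206600 = 7073 × 1.229491 = $8696.1898
Market $8800 > fair $8696.1898: forward overpriced → cash-and-carry (buy spot, short the forward).
At maturity, profit = |F_mkt − F*| = |8800 − 8696.1898| = $104 per tonne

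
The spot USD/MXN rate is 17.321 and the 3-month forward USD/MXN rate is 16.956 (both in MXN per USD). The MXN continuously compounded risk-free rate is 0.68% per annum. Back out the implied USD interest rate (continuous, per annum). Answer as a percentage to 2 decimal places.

F = S·e^((r_MXN − r_USD)T) ⇒ r_USD = r_MXN − ln(F/S)/T
ln(16.956/17.321) = -0.021298; /(3/12) = -0.085192
r_USD = 0.0068 + 0.085192 = 0.091992
r_USD = 9.20%

9.20%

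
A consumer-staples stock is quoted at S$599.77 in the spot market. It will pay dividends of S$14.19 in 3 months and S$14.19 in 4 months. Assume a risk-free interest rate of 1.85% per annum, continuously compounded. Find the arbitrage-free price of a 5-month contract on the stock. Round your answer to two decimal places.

PV(dividends) I = 14.19·e^(−0.0185·3/12) + 14.19·e^(−0.0185·4/12)
I = 14.1245 + 14.1028 = 28.2273
F = (S − I)·e^(rT) = (599.77 − 28.2273) · e^(0.0185·5/12)
= 571.5427 · e^0.007708 = 571.5427 × 1.007738 = S$575.97

S$575.97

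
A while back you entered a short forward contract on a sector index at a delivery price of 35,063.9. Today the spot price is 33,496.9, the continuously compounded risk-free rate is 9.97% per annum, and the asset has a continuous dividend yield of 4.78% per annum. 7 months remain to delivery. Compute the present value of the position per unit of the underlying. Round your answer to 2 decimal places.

Current fair forward for the remaining 7 months: F = S·e^((r − q)·T), (r − q) = 0.0997 − 0.0478 = 0.0519
F = 33496.9 · e^(0.0519 × 7/12) = 33496.9 × 1.03073795 = 34526.5260
Value of long forward = (F − K)·e^(−rT) = (34526.5260 − 35063.9) · e^(−0.0997·7/12)
= -537.3740 × 0.94350055 = -507.01
Short position value = −(long value) = 507.01

507.01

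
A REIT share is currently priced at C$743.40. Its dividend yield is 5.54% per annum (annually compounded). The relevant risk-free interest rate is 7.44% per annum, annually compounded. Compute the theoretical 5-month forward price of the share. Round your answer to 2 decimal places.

C$748.95

F = S · (1+r)^T / (1+q)^T
= 743.40 × 1.030353 / 1.022721 = 743.40 × 1.007462
F = C$748.95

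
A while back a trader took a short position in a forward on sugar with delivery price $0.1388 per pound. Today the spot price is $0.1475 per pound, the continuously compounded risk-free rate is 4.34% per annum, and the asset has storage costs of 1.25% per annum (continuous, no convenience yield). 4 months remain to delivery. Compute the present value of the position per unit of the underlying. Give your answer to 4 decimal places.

Current fair forward for the remaining 4 months: F = S·e^((r + u)·T), (r + u) = 0.0434 + 0.0125 = 0.0559
F = 0.1475 · e^(0.0559 × 4/12) = 0.1475 × 1.018808 = 0.1503
Value of long forward = (F − K)·e^(−rT) = (0.1503 − 0.1388) · e^(−0.0434·4/12)
= 0.0115 × 0.985637 = 0.0113
Short position value = −(long value) = -$0.0113

-$0.0113 per pound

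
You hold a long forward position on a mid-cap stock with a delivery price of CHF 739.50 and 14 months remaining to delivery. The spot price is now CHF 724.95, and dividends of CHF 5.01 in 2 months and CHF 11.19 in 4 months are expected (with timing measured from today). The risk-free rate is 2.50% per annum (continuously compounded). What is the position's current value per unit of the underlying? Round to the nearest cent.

-CHF 9.38

PV(remaining dividends) I = 5.01·e^(−0.0250·2/12) + 11.19·e^(−0.0250·4/12) = 16.0863
Current forward F = (S − I)·e^(rT) = (724.95 − 16.0863)·e^(0.0250·14/12) = 708.8637 × 1.029596 = 729.8432
Value (long) = (F − K)·e^(−rT) = (729.8432 − 739.50) × 0.971255 = -9.3792
Value = -CHF 9.38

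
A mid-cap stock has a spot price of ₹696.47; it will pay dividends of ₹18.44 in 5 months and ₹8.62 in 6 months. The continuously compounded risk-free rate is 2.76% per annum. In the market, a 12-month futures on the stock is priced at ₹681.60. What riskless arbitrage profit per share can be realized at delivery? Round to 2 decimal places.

₹6.88 per share

PV(dividends) I = 18.44·e^(−0.0276·5/12) + 8.62·e^(−0.0276·6/12) = 26.7310
Fair futures F* = (S − I)·e^(rT) = (696.47 − 26.7310)·e^0.027600 = 669.7390 × 1.027984 = 688.4810
Market ₹681.60 < fair 688.4810: forward underpriced → reverse cash-and-carry (short the stock, invest proceeds at r, pay the dividends, go long the forward).
Profit at T = |F_mkt − F*| = |681.60 − 688.4810| = ₹6.88 per share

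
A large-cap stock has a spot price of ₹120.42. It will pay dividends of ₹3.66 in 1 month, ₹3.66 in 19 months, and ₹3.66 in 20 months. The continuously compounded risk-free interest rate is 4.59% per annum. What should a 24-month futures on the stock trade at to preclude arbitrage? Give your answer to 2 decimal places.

₹120.55

PV(dividends) I = 3.66·e^(−0.0459·1/12) + 3.66·e^(−0.0459·19/12) + 3.66·e^(−0.0459·20/12)
I = 3.6460 + 3.4034 + 3.3905 = 10.4399
F = (S − I)·e^(rT) = (120.42 − 10.4399) · e^(0.0459·24/12)
= 109.9801 · e^0.091800 = 109.9801 × 1.096146 = ₹120.55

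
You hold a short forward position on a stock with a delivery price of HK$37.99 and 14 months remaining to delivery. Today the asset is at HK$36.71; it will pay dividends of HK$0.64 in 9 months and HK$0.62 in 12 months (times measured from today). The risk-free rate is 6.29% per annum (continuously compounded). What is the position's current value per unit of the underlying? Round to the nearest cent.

PV(remaining dividends) I = 0.64·e^(−0.0629·9/12) + 0.62·e^(−0.0629·12/12) = 1.1927
Current forward F = (S − I)·e^(rT) = (36.71 − 1.1927)·e^(0.0629·14/12) = 35.5173 × 1.076143 = 38.2217
Value (long) = (F − K)·e^(−rT) = (38.2217 − 37.99) × 0.929245 = 0.2153
Short position value = −(long value) = -HK$0.22

-HK$0.22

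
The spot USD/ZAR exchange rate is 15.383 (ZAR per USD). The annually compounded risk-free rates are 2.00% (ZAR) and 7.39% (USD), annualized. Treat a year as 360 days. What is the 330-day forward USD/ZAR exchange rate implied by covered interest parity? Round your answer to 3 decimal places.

By covered interest parity, F = S · (1+r_ZAR)^T / (1+r_USD)^T
= 15.383 × 1.018318 / 1.067538 = 15.383 × 0.953894
F = 14.674 ZAR per USD

14.674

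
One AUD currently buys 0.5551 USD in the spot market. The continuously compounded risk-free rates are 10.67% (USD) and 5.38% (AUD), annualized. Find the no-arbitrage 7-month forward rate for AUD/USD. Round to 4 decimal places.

0.5725

F = S·e^((r_USD − r_AUD)T) = 0.5551 · e^((0.1067 − 0.0538) × 7/12)
= 0.5551 · e^0.030858 = 0.5551 × 1.031339
F = 0.5725 USD per AUD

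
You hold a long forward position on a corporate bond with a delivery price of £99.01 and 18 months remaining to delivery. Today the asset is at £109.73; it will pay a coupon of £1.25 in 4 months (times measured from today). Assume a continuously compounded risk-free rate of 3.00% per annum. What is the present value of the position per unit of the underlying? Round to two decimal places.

£13.84

PV(remaining coupons) I = 1.25·e^(−0.0300·4/12) = 1.2376
Current forward F = (S − I)·e^(rT) = (109.73 − 1.2376)·e^(0.0300·18/12) = 108.4924 × 1.046028 = 113.4861
Value (long) = (F − K)·e^(−rT) = (113.4861 − 99.01) × 0.955997 = 13.8391
Value = £13.84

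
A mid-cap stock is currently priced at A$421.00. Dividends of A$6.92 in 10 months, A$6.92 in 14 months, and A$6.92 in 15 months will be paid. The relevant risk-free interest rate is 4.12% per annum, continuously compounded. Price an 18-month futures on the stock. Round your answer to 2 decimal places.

PV(dividends) I = 6.92·e^(−0.0412·10/12) + 6.92·e^(−0.0412·14/12) + 6.92·e^(−0.0412·15/12)
I = 6.6864 + 6.5952 + 6.5726 = 19.8542
F = (S − I)·e^(rT) = (421.00 − 19.8542) · e^(0.0412·18/12)
= 401.1458 · e^0.061800 = 401.1458 × 1.063750 = A$426.72

A$426.72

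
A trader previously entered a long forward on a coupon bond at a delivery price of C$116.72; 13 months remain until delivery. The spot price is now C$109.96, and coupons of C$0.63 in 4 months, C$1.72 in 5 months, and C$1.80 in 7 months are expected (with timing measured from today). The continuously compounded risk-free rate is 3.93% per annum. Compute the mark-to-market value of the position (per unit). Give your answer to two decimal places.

PV(remaining coupons) I = 0.63·e^(−0.0393·4/12) + 1.72·e^(−0.0393·5/12) + 1.80·e^(−0.0393·7/12) = 4.0731
Current forward F = (S − I)·e^(rT) = (109.96 − 4.0731)·e^(0.0393·13/12) = 105.8869 × 1.043494 = 110.4923
Value (long) = (F − K)·e^(−rT) = (110.4923 − 116.72) × 0.958319 = -5.9681
Value = -C$5.97

-C$5.97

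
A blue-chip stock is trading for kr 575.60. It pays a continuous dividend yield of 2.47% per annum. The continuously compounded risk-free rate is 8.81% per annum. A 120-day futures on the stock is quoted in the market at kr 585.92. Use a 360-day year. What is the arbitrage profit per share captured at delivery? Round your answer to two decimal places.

kr 1.97 per share

Fair futures: F* = S·e^(carry·T), with carry = (r − q) = 0.0881 − 0.0247 = 0.0634
F* = 575.60 · e^(0.0634 × 120/360) = 575.60 · e^0.021133 = 575.60 × 1.021358 = kr 587.8937
Market kr 585.92 < fair kr 587.8937: forward underpriced → reverse cash-and-carry (short spot, go long the forward).
At maturity, profit = |F_mkt − F*| = |585.92 − 587.8937| = kr 1.97 per share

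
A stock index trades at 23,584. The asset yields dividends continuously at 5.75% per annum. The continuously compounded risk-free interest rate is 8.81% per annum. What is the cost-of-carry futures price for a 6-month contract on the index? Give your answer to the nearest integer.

F = S·e^((r − q)T) = 23584 · e^((0.0881 − 0.0575) × 6/12)
= 23584 · e^0.015300 = 23584 × 1.015418
F = 23,948

23,948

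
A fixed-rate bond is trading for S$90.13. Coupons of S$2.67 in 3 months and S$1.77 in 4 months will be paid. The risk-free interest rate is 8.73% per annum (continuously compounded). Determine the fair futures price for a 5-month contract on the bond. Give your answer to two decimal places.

PV(coupons) I = 2.67·e^(−0.0873·3/12) + 1.77·e^(−0.0873·4/12)
I = 2.6124 + 1.7192 = 4.3316
F = (S − I)·e^(rT) = (90.13 − 4.3316) · e^(0.0873·5/12)
= 85.7984 · e^0.036375 = 85.7984 × 1.037045 = S$88.98

S$88.98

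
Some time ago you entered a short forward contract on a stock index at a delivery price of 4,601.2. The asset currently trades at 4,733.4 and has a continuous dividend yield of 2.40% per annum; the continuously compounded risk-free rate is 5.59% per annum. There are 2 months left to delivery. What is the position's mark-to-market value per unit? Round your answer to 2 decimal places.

-155.97

Current fair forward for the remaining 2 months: F = S·e^((r − q)·T), (r − q) = 0.0559 − 0.0240 = 0.0319
F = 4733.4 · e^(0.0319 × 2/12) = 4733.4 × 1.00533083 = 4758.6330
Value of long forward = (F − K)·e^(−rT) = (4758.6330 − 4601.2) · e^(−0.0559·2/12)
= 157.4330 × 0.99072660 = 155.97
Short position value = −(long value) = -155.97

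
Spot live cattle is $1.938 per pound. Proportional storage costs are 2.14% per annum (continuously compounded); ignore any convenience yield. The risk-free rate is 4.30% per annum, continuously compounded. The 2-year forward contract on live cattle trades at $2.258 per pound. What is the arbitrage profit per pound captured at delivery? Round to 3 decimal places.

Fair forward: F* = S·e^(carry·T), with carry = (r + u) = 0.0430 + 0.0214 = 0.0644
F* = 1.938 · e^(0.0644 × 2) = 1.938 · e^0.128800 = 1.938 × 1.137463 = $2.2044
Market $2.258 > fair $2.2044: forward overpriced → cash-and-carry (buy spot, short the forward).
At maturity, profit = |F_mkt − F*| = |2.258 − 2.2044| = $0.054 per pound

$0.054 per pound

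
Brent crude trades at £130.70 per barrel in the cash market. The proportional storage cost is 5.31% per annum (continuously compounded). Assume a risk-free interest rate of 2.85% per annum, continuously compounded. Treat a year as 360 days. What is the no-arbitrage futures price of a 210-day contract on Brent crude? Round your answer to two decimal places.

Net carry = r + u − y = 0.0285 + 0.0531 − 0.0000 = 0.0816
F = S·e^((r+u−y)T) = 130.70 · e^(0.0816 × 210/360) = 130.70 · e^0.047600
= 130.70 × 1.048751 = £137.07 per barrel

£137.07 per barrel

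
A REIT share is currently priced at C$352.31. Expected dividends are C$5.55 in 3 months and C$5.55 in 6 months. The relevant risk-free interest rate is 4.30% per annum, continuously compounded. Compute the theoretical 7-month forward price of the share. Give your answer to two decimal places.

PV(dividends) I = 5.55·e^(−0.0430·3/12) + 5.55·e^(−0.0430·6/12)
I = 5.4907 + 5.4319 = 10.9226
F = (S − I)·e^(rT) = (352.31 − 10.9226) · e^(0.0430·7/12)
= 341.3874 · e^0.025083 = 341.3874 × 1.025400 = C$350.06

C$350.06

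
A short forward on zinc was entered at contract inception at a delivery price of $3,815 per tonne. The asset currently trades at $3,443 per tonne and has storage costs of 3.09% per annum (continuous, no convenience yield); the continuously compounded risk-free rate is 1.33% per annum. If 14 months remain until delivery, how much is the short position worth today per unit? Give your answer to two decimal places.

Current fair forward for the remaining 14 months: F = S·e^((r + u)·T), (r + u) = 0.0133 + 0.0309 = 0.0442
F = 3443 · e^(0.0442 × 14/12) = 3443 × 1.05291938 = 3625.2014
Value of long forward = (F − K)·e^(−rT) = (3625.2014 − 3815) · e^(−0.0133·14/12)
= -189.7986 × 0.98460310 = -186.88
Short position value = −(long value) = $186.88

$186.88 per tonne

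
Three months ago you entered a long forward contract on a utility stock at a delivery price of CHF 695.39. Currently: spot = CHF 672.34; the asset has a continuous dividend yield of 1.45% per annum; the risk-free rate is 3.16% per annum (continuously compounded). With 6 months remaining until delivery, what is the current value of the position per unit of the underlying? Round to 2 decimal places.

Current fair forward for the remaining 6 months: F = S·e^((r − q)·T), (r − q) = 0.0316 − 0.0145 = 0.0171
F = 672.34 · e^(0.0171 × 6/12) = 672.34 × 1.008587 = 678.1134
Value of long forward = (F − K)·e^(−rT) = (678.1134 − 695.39) · e^(−0.0316·6/12)
= -17.2766 × 0.984324 = -17.01

-CHF 17.01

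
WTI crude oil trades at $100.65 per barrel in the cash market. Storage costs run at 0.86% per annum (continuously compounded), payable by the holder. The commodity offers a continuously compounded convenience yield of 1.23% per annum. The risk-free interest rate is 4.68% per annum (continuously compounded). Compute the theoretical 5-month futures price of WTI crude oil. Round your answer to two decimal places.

Net carry = r + u − y = 0.0468 + 0.0086 − 0.0123 = 0.0431
F = S·e^((r+u−y)T) = 100.65 · e^(0.0431 × 5/12) = 100.65 · e^0.017958
= 100.65 × 1.018120 = $102.47 per barrel

$102.47 per barrel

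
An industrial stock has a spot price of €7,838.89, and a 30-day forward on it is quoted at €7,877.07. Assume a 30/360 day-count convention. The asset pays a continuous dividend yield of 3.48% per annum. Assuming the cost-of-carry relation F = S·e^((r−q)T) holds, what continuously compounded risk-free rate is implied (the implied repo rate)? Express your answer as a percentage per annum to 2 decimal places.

9.31%

From F = S·e^((r−q)T): (r − q) = ln(F/S)/T
ln(7877.07/7838.89) = ln(1.004871) = 0.004859
(r − q) = 0.004859 / (30/360) = 0.058308
r = ln(F/S)/T + q = 0.058308 + 0.0348 = 0.093108
r = 9.31%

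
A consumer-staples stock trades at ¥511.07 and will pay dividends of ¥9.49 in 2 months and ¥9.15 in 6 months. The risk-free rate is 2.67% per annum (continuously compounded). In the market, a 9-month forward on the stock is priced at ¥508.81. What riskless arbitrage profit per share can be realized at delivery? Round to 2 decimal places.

PV(dividends) I = 9.49·e^(−0.0267·2/12) + 9.15·e^(−0.0267·6/12) = 18.4765
Fair forward F* = (S − I)·e^(rT) = (511.07 − 18.4765)·e^0.020025 = 492.5935 × 1.020227 = 502.5572
Market ¥508.81 > fair 502.5572: forward overpriced → cash-and-carry (borrow at r, buy the stock and collect the dividends, short the forward).
Profit at T = |F_mkt − F*| = |508.81 − 502.5572| = ¥6.25 per share

¥6.25 per share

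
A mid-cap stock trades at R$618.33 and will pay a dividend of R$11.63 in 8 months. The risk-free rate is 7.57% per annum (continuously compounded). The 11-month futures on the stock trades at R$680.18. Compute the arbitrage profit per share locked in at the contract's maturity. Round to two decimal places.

PV(dividends) I = 11.63·e^(−0.0757·8/12) = 11.0576
Fair futures F* = (S − I)·e^(rT) = (618.33 − 11.0576)·e^0.069392 = 607.2724 × 1.071856 = 650.9086
Market R$680.18 > fair 650.9086: forward overpriced → cash-and-carry (borrow at r, buy the stock and collect the dividends, short the forward).
Profit at T = |F_mkt − F*| = |680.18 − 650.9086| = R$29.27 per share

R$29.27 per share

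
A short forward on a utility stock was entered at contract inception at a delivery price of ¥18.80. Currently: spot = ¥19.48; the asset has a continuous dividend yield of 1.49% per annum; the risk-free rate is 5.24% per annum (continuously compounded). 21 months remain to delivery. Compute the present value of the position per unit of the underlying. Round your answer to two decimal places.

-¥1.83

Current fair forward for the remaining 21 months: F = S·e^((r − q)·T), (r − q) = 0.0524 − 0.0149 = 0.0375
F = 19.48 · e^(0.0375 × 21/12) = 19.48 × 1.067826 = 20.8013
Value of long forward = (F − K)·e^(−rT) = (20.8013 − 18.80) · e^(−0.0524·21/12)
= 2.0013 × 0.912379 = 1.83
Short position value = −(long value) = -¥1.83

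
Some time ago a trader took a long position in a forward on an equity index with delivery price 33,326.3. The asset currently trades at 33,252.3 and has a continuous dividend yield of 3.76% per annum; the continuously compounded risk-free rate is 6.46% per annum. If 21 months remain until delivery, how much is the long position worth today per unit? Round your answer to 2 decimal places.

1370.81

Current fair forward for the remaining 21 months: F = S·e^((r − q)·T), (r − q) = 0.0646 − 0.0376 = 0.0270
F = 33252.3 · e^(0.0270 × 21/12) = 33252.3 × 1.04838407 = 34861.1816
Value of long forward = (F − K)·e^(−rT) = (34861.1816 − 33326.3) · e^(−0.0646·21/12)
= 1534.8816 × 0.89310600 = 1370.81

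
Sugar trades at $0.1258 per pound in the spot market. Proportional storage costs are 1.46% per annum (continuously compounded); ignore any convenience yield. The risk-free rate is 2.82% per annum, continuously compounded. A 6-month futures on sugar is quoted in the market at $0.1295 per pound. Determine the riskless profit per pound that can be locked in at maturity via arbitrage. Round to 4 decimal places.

Fair futures: F* = S·e^(carry·T), with carry = (r + u) = 0.0282 + 0.0146 = 0.0428
F* = 0.1258 · e^(0.0428 × 6/12) = 0.1258 · e^0.021400 = 0.1258 × 1.021631 = $0.1285
Market $0.1295 > fair $0.1285: forward overpriced → cash-and-carry (buy spot, short the forward).
At maturity, profit = |F_mkt − F*| = |0.1295 − 0.1285| = $0.0010 per pound

$0.0010 per pound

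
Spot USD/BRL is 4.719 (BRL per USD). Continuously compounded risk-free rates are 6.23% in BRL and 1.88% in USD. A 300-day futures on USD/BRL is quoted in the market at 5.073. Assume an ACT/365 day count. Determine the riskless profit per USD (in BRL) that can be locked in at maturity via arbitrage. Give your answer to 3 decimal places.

Fair futures: F* = S·e^(carry·T), with carry = (r_BRL − r_USD) = 0.0623 − 0.0188 = 0.0435
F* = 4.719 · e^(0.0435 × 300/365) = 4.719 · e^0.035753 = 4.719 × 1.036400 = 4.8908
Market 5.073 > fair 4.8908: forward overpriced → cash-and-carry (buy spot, short the forward).
At maturity, profit = |F_mkt − F*| = |5.073 − 4.8908| = 0.182 per USD (in BRL)

0.182 per USD (in BRL)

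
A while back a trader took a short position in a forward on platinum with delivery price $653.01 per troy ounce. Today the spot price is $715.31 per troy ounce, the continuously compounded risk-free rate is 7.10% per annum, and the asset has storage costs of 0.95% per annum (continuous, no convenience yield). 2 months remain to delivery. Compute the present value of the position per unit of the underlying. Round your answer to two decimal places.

-$71.12 per troy ounce

Current fair forward for the remaining 2 months: F = S·e^((r + u)·T), (r + u) = 0.0710 + 0.0095 = 0.0805
F = 715.31 · e^(0.0805 × 2/12) = 715.31 × 1.013507 = 724.9717
Value of long forward = (F − K)·e^(−rT) = (724.9717 − 653.01) · e^(−0.0710·2/12)
= 71.9617 × 0.988236 = 71.12
Short position value = −(long value) = -$71.12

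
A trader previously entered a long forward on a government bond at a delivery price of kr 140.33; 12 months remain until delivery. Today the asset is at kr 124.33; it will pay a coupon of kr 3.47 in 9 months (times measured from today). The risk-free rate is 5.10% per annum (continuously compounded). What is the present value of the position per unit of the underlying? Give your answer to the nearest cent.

PV(remaining coupons) I = 3.47·e^(−0.0510·9/12) = 3.3398
Current forward F = (S − I)·e^(rT) = (124.33 − 3.3398)·e^(0.0510·12/12) = 120.9902 × 1.052323 = 127.3208
Value (long) = (F − K)·e^(−rT) = (127.3208 − 140.33) × 0.950279 = -12.3624
Value = -kr 12.36

-kr 12.36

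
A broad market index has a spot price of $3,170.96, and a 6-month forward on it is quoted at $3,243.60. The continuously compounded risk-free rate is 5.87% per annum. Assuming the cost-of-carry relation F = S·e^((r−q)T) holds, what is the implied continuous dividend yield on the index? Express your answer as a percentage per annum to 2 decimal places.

From F = S·e^((r−q)T): (r − q) = ln(F/S)/T
ln(3243.60/3170.96) = ln(1.022908) = 0.022650
(r − q) = 0.022650 / (6/12) = 0.045300
q = r − ln(F/S)/T = 0.0587 − 0.045300 = 0.013400
q = 1.34%

1.34%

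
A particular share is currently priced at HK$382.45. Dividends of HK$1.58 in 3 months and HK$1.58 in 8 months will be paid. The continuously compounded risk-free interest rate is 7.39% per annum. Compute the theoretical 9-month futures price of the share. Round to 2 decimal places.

PV(dividends) I = 1.58·e^(−0.0739·3/12) + 1.58·e^(−0.0739·8/12)
I = 1.5511 + 1.5040 = 3.0551
F = (S − I)·e^(rT) = (382.45 − 3.0551) · e^(0.0739·9/12)
= 379.3949 · e^0.055425 = 379.3949 × 1.056990 = HK$401.02

HK$401.02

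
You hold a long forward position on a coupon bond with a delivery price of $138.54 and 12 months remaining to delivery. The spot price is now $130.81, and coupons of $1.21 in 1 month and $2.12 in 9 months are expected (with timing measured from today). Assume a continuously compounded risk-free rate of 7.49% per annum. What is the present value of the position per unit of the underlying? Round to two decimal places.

-$0.94

PV(remaining coupons) I = 1.21·e^(−0.0749·1/12) + 2.12·e^(−0.0749·9/12) = 3.2067
Current forward F = (S − I)·e^(rT) = (130.81 − 3.2067)·e^(0.0749·12/12) = 127.6033 × 1.077776 = 137.5278
Value (long) = (F − K)·e^(−rT) = (137.5278 − 138.54) × 0.927836 = -0.9392
Value = -$0.94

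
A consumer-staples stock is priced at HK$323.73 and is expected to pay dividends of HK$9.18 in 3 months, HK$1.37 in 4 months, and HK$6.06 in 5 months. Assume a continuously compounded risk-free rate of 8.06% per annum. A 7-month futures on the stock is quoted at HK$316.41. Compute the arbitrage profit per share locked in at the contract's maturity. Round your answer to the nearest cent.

PV(dividends) I = 9.18·e^(−0.0806·3/12) + 1.37·e^(−0.0806·4/12) + 6.06·e^(−0.0806·5/12) = 16.1904
Fair futures F* = (S − I)·e^(rT) = (323.73 − 16.1904)·e^0.047017 = 307.5396 × 1.048140 = 322.3446
Market HK$316.41 < fair 322.3446: forward underpriced → reverse cash-and-carry (short the stock, invest proceeds at r, pay the dividends, go long the forward).
Profit at T = |F_mkt − F*| = |316.41 − 322.3446| = HK$5.93 per share

HK$5.93 per share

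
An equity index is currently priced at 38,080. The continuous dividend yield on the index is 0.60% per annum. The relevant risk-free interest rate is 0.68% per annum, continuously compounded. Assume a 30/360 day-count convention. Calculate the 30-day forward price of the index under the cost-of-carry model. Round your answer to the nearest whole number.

F = S·e^((r − q)T) = 38080 · e^((0.0068 − 0.0060) × 30/360)
= 38080 · e^0.000067 = 38080 × 1.000067
F = 38,083

38,083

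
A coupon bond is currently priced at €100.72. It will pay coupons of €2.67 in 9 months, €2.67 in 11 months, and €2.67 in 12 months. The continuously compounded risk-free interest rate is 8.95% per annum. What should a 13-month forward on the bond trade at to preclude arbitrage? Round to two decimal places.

€102.82

PV(coupons) I = 2.67·e^(−0.0895·9/12) + 2.67·e^(−0.0895·11/12) + 2.67·e^(−0.0895·12/12)
I = 2.4967 + 2.4597 + 2.4414 = 7.3978
F = (S − I)·e^(rT) = (100.72 − 7.3978) · e^(0.0895·13/12)
= 93.3222 · e^0.096958 = 93.3222 × 1.101814 = €102.82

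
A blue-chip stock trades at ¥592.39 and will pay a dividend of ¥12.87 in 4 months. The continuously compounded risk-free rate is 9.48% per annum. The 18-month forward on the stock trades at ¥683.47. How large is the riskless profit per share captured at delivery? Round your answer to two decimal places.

¥14.93 per share

PV(dividends) I = 12.87·e^(−0.0948·4/12) = 12.4697
Fair forward F* = (S − I)·e^(rT) = (592.39 − 12.4697)·e^0.142200 = 579.9203 × 1.152807 = 668.5362
Market ¥683.47 > fair 668.5362: forward overpriced → cash-and-carry (borrow at r, buy the stock and collect the dividends, short the forward).
Profit at T = |F_mkt − F*| = |683.47 − 668.5362| = ¥14.93 per share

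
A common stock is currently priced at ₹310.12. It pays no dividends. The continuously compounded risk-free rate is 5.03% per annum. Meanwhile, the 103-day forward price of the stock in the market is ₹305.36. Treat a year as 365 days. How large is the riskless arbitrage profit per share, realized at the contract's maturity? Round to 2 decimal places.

Fair forward: F* = S·e^(carry·T), with carry = r = 0.0503
F* = 310.12 · e^(0.0503 × 103/365) = 310.12 · e^0.014194 = 310.12 × 1.014295 = ₹314.5532
Market ₹305.36 < fair ₹314.5532: forward underpriced → reverse cash-and-carry (short spot, go long the forward).
At maturity, profit = |F_mkt − F*| = |305.36 − 314.5532| = ₹9.19 per share

₹9.19 per share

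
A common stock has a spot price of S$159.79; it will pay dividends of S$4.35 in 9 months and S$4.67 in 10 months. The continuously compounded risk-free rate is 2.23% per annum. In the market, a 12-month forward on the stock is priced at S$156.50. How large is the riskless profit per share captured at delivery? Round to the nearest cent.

S$2.17 per share

PV(dividends) I = 4.35·e^(−0.0223·9/12) + 4.67·e^(−0.0223·10/12) = 8.8619
Fair forward F* = (S − I)·e^(rT) = (159.79 − 8.8619)·e^0.022300 = 150.9281 × 1.022551 = 154.3317
Market S$156.50 > fair 154.3317: forward overpriced → cash-and-carry (borrow at r, buy the stock and collect the dividends, short the forward).
Profit at T = |F_mkt − F*| = |156.50 − 154.3317| = S$2.17 per share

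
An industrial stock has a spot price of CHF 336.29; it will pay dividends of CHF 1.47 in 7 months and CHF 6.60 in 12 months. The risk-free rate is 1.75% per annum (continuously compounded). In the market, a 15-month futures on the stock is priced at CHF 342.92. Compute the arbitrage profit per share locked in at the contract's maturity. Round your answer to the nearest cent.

CHF 7.31 per share

PV(dividends) I = 1.47·e^(−0.0175·7/12) + 6.60·e^(−0.0175·12/12) = 7.9406
Fair futures F* = (S − I)·e^(rT) = (336.29 − 7.9406)·e^0.021875 = 328.3494 × 1.022116 = 335.6112
Market CHF 342.92 > fair 335.6112: forward overpriced → cash-and-carry (borrow at r, buy the stock and collect the dividends, short the forward).
Profit at T = |F_mkt − F*| = |342.92 − 335.6112| = CHF 7.31 per share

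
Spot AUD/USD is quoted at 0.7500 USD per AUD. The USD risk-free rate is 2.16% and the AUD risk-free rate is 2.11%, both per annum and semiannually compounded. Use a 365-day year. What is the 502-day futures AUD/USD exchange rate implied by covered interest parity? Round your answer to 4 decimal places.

By covered interest parity, F = S · (1+r_USD/2)^(2T) / (1+r_AUD/2)^(2T)
= 0.7500 × 1.029989 / 1.029288 = 0.7500 × 1.000681
F = 0.7505 USD per AUD

0.7505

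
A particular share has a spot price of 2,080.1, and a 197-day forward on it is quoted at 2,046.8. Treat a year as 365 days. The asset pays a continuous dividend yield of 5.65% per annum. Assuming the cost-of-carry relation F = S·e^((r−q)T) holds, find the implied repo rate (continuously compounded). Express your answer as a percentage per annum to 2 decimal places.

From F = S·e^((r−q)T): (r − q) = ln(F/S)/T
ln(2046.8/2080.1) = ln(0.983991) = -0.016139
(r − q) = -0.016139 / (197/365) = -0.029902
r = ln(F/S)/T + q = -0.029902 + 0.0565 = 0.026598
r = 2.66%

2.66%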